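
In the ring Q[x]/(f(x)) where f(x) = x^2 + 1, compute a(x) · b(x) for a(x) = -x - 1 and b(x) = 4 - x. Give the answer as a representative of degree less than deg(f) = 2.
a · b ≡ -3·x - 5 (mod f(x))

First multiply in Q[x] without reducing: a · b = x^2 - 3·x - 4. Now divide by f(x) = x^2 + 1, eliminating the leading term at each step:
  leading term x^2: subtract (1)·f(x) = x^2 + 1, leaving -3·x - 5
The degree is now < 2, so this is the remainder. Hence a · b ≡ -3·x - 5 in Q[x]/(f).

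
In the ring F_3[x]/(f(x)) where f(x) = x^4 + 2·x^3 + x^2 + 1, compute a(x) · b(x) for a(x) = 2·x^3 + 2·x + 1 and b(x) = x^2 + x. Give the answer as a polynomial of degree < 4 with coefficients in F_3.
Multiply as integer polynomials: a · b = 2·x^5 + 2·x^4 + 2·x^3 + 3·x^2 + x. Reducing coefficients mod 3: a · b ≡ 2·x^5 + 2·x^4 + 2·x^3 + x. Now divide by f(x) = x^4 + 2·x^3 + x^2 + 1 in F_3[x], eliminating the leading term at each step:
  leading term 2·x^5: subtract (2·x)·f(x) = 2·x^5 + x^4 + 2·x^3 + 2·x, leaving x^4 + 2·x (coefficients mod 3)
  leading term x^4: subtract (1)·f(x) = x^4 + 2·x^3 + x^2 + 1, leaving x^3 + 2·x^2 + 2·x + 2 (coefficients mod 3)
The degree is now < 4, so this is the remainder. Hence a · b ≡ x^3 + 2·x^2 + 2·x + 2 in F_3[x]/(f).

Final answer: a · b ≡ x^3 + 2·x^2 + 2·x + 2 (mod f(x))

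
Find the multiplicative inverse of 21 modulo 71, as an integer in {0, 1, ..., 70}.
Apply the extended Euclidean algorithm to (71, 21), tracking rows (r, s, t) with s·71 + t·21 = r. Each division r_prev = q·r_cur + r_new produces the new row as (previous row) − q·(current row):
  row A: (71, 1, 0)   [1·71 + 0·21 = 71]
  row B: (21, 0, 1)   [0·71 + 1·21 = 21]
  71 = 3·21 + 8   → row C = row A − 3·row B = (8, 1, −3)   [check: 1·71 − 3·21 = 8]
  21 = 2·8 + 5   → row D = row B − 2·row C = (5, −2, 7)   [check: −2·71 + 7·21 = 5]
  8 = 1·5 + 3   → row E = row C − 1·row D = (3, 3, −10)   [check: 3·71 − 10·21 = 3]
  5 = 1·3 + 2   → row F = row D − 1·row E = (2, −5, 17)   [check: −5·71 + 17·21 = 2]
  3 = 1·2 + 1   → row G = row E − 1·row F = (1, 8, −27)   [check: 8·71 − 27·21 = 1]
  2 = 2·1 + 0   → remainder 0, stop. gcd = 1 (last nonzero row G).
The gcd is 1, so 21 is invertible mod 71. The last nonzero row gives 8·71 − 27·21 = 1, so t = −27. So 21^(−1) ≡ −27 ≡ 44 (mod 71). Verify: 21 · 44 = 924 ≡ 1 (mod 71). ✓

Final answer: 21^(−1) ≡ 44 (mod 71)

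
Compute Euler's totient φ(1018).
φ is multiplicative, with φ(p^e) = p^e − p^(e−1). Factorise 1018 = 2 · 509. Then
  φ(1018) = (2 − 1) · (509 − 1) = 1 · 508 = 508.

Final answer: φ(1018) = 508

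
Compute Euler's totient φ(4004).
φ(4004) = 1440

φ is multiplicative, with φ(p^e) = p^e − p^(e−1). Factorise 4004 = 2^2 · 7 · 11 · 13. Then
  φ(4004) = (2^2 − 2^1) · (7 − 1) · (11 − 1) · (13 − 1) = 2 · 6 · 10 · 12 = 1440.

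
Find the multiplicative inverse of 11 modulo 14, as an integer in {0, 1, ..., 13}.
Apply the extended Euclidean algorithm to (14, 11), tracking rows (r, s, t) with s·14 + t·11 = r. Each division r_prev = q·r_cur + r_new produces the new row as (previous row) − q·(current row):
  row A: (14, 1, 0)   [1·14 + 0·11 = 14]
  row B: (11, 0, 1)   [0·14 + 1·11 = 11]
  14 = 1·11 + 3   → row C = row A − 1·row B = (3, 1, −1)   [check: 1·14 − 1·11 = 3]
  11 = 3·3 + 2   → row D = row B − 3·row C = (2, −3, 4)   [check: −3·14 + 4·11 = 2]
  3 = 1·2 + 1   → row E = row C − 1·row D = (1, 4, −5)   [check: 4·14 − 5·11 = 1]
  2 = 2·1 + 0   → remainder 0, stop. gcd = 1 (last nonzero row E).
The gcd is 1, so 11 is invertible mod 14. The last nonzero row gives 4·14 − 5·11 = 1, so t = −5. So 11^(−1) ≡ −5 ≡ 9 (mod 14). Verify: 11 · 9 = 99 ≡ 1 (mod 14). ✓

Final answer: 11^(−1) ≡ 9 (mod 14)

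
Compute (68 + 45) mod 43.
Reduce the summands first: 68 ≡ 25, 45 ≡ 2 (mod 43), so 68 + 45 ≡ 25 + 2 (mod 43). 25 + 2 = 27; 27 = 0·43 + 27, so (68 + 45) mod 43 = 27.

Final answer: 27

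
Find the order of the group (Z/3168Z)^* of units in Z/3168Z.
|(Z/3168Z)^*| = 960

(Z/3168Z)^* consists of the classes a with gcd(a, 3168) = 1, so its order is φ(3168). φ is multiplicative, with φ(p^e) = p^e − p^(e−1). Factorise 3168 = 2^5 · 3^2 · 11. Then
  φ(3168) = (2^5 − 2^4) · (3^2 − 3^1) · (11 − 1) = 16 · 6 · 10 = 960.
Thus |(Z/3168Z)^*| = 960.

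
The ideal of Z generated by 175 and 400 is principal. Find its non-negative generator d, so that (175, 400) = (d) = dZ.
In the PID Z, (a, b) is generated by gcd(a, b). Compute gcd(400, 175) with the extended Euclidean algorithm, tracking rows (r, s, t) with s·400 + t·175 = r:
  row A: (400, 1, 0)   [1·400 + 0·175 = 400]
  row B: (175, 0, 1)   [0·400 + 1·175 = 175]
  400 = 2·175 + 50   → row C = row A − 2·row B = (50, 1, −2)   [check: 1·400 − 2·175 = 50]
  175 = 3·50 + 25   → row D = row B − 3·row C = (25, −3, 7)   [check: −3·400 + 7·175 = 25]
  50 = 2·25 + 0   → remainder 0, stop. gcd = 25 (last nonzero row D).
So gcd(175, 400) = 25, with Bézout identity −3·400 + 7·175 = 25. Containment (⊇): the Bézout identity exhibits 25 as an element of (175, 400), giving (25) ⊆ (175, 400). Containment (⊆): since 25 | 175 and 25 | 400 (175 = 25·7, 400 = 25·16), every Z-linear combination of 175 and 400 is divisible by 25, so (175, 400) ⊆ (25). Therefore (175, 400) = (25), d = 25.

Final answer: (175, 400) = (25); d = 25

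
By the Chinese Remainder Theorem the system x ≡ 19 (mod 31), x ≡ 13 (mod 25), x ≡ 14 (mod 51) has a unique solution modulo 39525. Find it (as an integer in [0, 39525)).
The moduli 31, 25, 51 are pairwise coprime, so by the CRT there is a unique solution mod 31·25·51 = 39525.
Solve by successive substitution. Start with x ≡ 19 (mod 31).
  Combine with x ≡ 13 (mod 25): write x = 19 + 31·t and require 19 + 31·t ≡ 13 (mod 25), i.e. 31·t ≡ 13 − 19 ≡ 19 (mod 25). Since 31^(−1) ≡ 21 (mod 25) (31 ≡ 6 (mod 25)), t ≡ 21·19 ≡ 24 (mod 25). So x ≡ 19 + 31·24 = 763 (mod 775).
  Combine with x ≡ 14 (mod 51): write x = 763 + 775·t and require 763 + 775·t ≡ 14 (mod 51), i.e. 775·t ≡ 14 − 763 ≡ 16 (mod 51). Since 775^(−1) ≡ 46 (mod 51) (775 ≡ 10 (mod 51)), t ≡ 46·16 ≡ 22 (mod 51). So x ≡ 763 + 775·22 = 17813 (mod 39525).
Unique solution in [0, 39525): x = 17813.

Final answer: x ≡ 17813 (mod 39525); the representative in [0, 39525) is 17813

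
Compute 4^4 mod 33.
Use repeated squaring. Binary(4) = 100. Walk through the bits of the exponent 4 left-to-right: at each bit after the leading one, square the running value, then multiply by 4 if the bit is 1 (always reducing mod 33):
  bit 1 = 1 (leading): start with 4.
  bit 2 = 0: square 4^2 = 16 (mod 33).
  bit 3 = 0: square 16^2 = 256 ≡ 25 (mod 33).
Final value: 4^4 ≡ 25 (mod 33).

Final answer: 25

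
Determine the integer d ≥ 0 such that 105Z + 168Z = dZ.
(105, 168) = (21); d = 21

In the PID Z, (a, b) is generated by gcd(a, b). Compute gcd(168, 105) with the extended Euclidean algorithm, tracking rows (r, s, t) with s·168 + t·105 = r:
  row A: (168, 1, 0)   [1·168 + 0·105 = 168]
  row B: (105, 0, 1)   [0·168 + 1·105 = 105]
  168 = 1·105 + 63   → row C = row A − 1·row B = (63, 1, −1)   [check: 1·168 − 1·105 = 63]
  105 = 1·63 + 42   → row D = row B − 1·row C = (42, −1, 2)   [check: −1·168 + 2·105 = 42]
  63 = 1·42 + 21   → row E = row C − 1·row D = (21, 2, −3)   [check: 2·168 − 3·105 = 21]
  42 = 2·21 + 0   → remainder 0, stop. gcd = 21 (last nonzero row E).
So gcd(105, 168) = 21, with Bézout identity 2·168 − 3·105 = 21. Containment (⊇): the Bézout identity exhibits 21 as an element of (105, 168), giving (21) ⊆ (105, 168). Containment (⊆): since 21 | 105 and 21 | 168 (105 = 21·5, 168 = 21·8), every Z-linear combination of 105 and 168 is divisible by 21, so (105, 168) ⊆ (21). Therefore (105, 168) = (21), d = 21.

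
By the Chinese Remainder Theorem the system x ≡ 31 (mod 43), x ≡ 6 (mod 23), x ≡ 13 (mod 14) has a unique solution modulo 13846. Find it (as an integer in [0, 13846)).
The moduli 43, 23, 14 are pairwise coprime, so by the CRT there is a unique solution mod 43·23·14 = 13846.
Solve by successive substitution. Start with x ≡ 31 (mod 43).
  Combine with x ≡ 6 (mod 23): write x = 31 + 43·t and require 31 + 43·t ≡ 6 (mod 23), i.e. 43·t ≡ 6 − 31 ≡ 21 (mod 23). Since 43^(−1) ≡ 15 (mod 23) (43 ≡ 20 (mod 23)), t ≡ 15·21 ≡ 16 (mod 23). So x ≡ 31 + 43·16 = 719 (mod 989).
  Combine with x ≡ 13 (mod 14): write x = 719 + 989·t and require 719 + 989·t ≡ 13 (mod 14), i.e. 989·t ≡ 13 − 719 ≡ 8 (mod 14). Since 989^(−1) ≡ 11 (mod 14) (989 ≡ 9 (mod 14)), t ≡ 11·8 ≡ 4 (mod 14). So x ≡ 719 + 989·4 = 4675 (mod 13846).
Unique solution in [0, 13846): x = 4675.

Final answer: x ≡ 4675 (mod 13846); the representative in [0, 13846) is 4675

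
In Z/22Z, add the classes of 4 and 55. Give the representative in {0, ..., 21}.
Reduce the summands first: 55 ≡ 11 (mod 22), so 4 + 55 ≡ 4 + 11 (mod 22). 4 + 11 = 15; 15 = 0·22 + 15, so (4 + 55) mod 22 = 15.

Final answer: 15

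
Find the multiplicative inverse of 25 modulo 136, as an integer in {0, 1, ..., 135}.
Apply the extended Euclidean algorithm to (136, 25), tracking rows (r, s, t) with s·136 + t·25 = r. Each division r_prev = q·r_cur + r_new produces the new row as (previous row) − q·(current row):
  row A: (136, 1, 0)   [1·136 + 0·25 = 136]
  row B: (25, 0, 1)   [0·136 + 1·25 = 25]
  136 = 5·25 + 11   → row C = row A − 5·row B = (11, 1, −5)   [check: 1·136 − 5·25 = 11]
  25 = 2·11 + 3   → row D = row B − 2·row C = (3, −2, 11)   [check: −2·136 + 11·25 = 3]
  11 = 3·3 + 2   → row E = row C − 3·row D = (2, 7, −38)   [check: 7·136 − 38·25 = 2]
  3 = 1·2 + 1   → row F = row D − 1·row E = (1, −9, 49)   [check: −9·136 + 49·25 = 1]
  2 = 2·1 + 0   → remainder 0, stop. gcd = 1 (last nonzero row F).
The gcd is 1, so 25 is invertible mod 136. The last nonzero row gives −9·136 + 49·25 = 1, so t = 49. So 25^(−1) ≡ 49 (mod 136). Verify: 25 · 49 = 1225 ≡ 1 (mod 136). ✓

Final answer: 25^(−1) ≡ 49 (mod 136)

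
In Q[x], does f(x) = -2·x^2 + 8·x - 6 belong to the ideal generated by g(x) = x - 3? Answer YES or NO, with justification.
In Q[x] the ideal (g) consists of all multiples of g, so f ∈ (g) iff g | f, i.e. iff the remainder of f on division by g is 0. Divide f by g (g is monic, so eliminate the leading term of the running remainder at each step):
  leading term -2·x^2: subtract (-2·x)·g(x) = -2·x^2 + 6·x, leaving 2·x - 6
  leading term 2·x: subtract (2)·g(x) = 2·x - 6, leaving 0
The remainder is 0, so f(x) = g(x) · h(x) with h(x) = 2 - 2·x. Hence g | f, i.e. f ∈ (g).

Final answer: YES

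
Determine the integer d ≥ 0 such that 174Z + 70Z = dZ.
In the PID Z, (a, b) is generated by gcd(a, b). Compute gcd(174, 70) with the extended Euclidean algorithm, tracking rows (r, s, t) with s·174 + t·70 = r:
  row A: (174, 1, 0)   [1·174 + 0·70 = 174]
  row B: (70, 0, 1)   [0·174 + 1·70 = 70]
  174 = 2·70 + 34   → row C = row A − 2·row B = (34, 1, −2)   [check: 1·174 − 2·70 = 34]
  70 = 2·34 + 2   → row D = row B − 2·row C = (2, −2, 5)   [check: −2·174 + 5·70 = 2]
  34 = 17·2 + 0   → remainder 0, stop. gcd = 2 (last nonzero row D).
So gcd(174, 70) = 2, with Bézout identity −2·174 + 5·70 = 2. Containment (⊇): the Bézout identity exhibits 2 as an element of (174, 70), giving (2) ⊆ (174, 70). Containment (⊆): since 2 | 174 and 2 | 70 (174 = 2·87, 70 = 2·35), every Z-linear combination of 174 and 70 is divisible by 2, so (174, 70) ⊆ (2). Therefore (174, 70) = (2), d = 2.

Final answer: (174, 70) = (2); d = 2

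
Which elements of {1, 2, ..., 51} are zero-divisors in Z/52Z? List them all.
nonzero zero-divisors of Z/52Z = {2, 4, 6, 8, 10, 12, 13, 14, 16, 18, 20, 22, 24, 26, 28, 30, 32, 34, 36, 38, 39, 40, 42, 44, 46, 48, 50}

An element a ∈ Z/52Z (with a ≠ 0) is a zero-divisor iff gcd(a, 52) > 1 (because a is a unit precisely when gcd(a, n) = 1, and in Z/nZ every nonzero, non-unit element is a zero-divisor). Scan a = 1, ..., 51 and keep those with gcd(a, 52) > 1:
  gcd(2, 52) = 2, gcd(4, 52) = 4, gcd(6, 52) = 2, gcd(8, 52) = 4, gcd(10, 52) = 2, gcd(12, 52) = 4, gcd(13, 52) = 13, gcd(14, 52) = 2, gcd(16, 52) = 4, gcd(18, 52) = 2, gcd(20, 52) = 4, gcd(22, 52) = 2, gcd(24, 52) = 4, gcd(26, 52) = 26, gcd(28, 52) = 4, gcd(30, 52) = 2, gcd(32, 52) = 4, gcd(34, 52) = 2, gcd(36, 52) = 4, gcd(38, 52) = 2, gcd(39, 52) = 13, gcd(40, 52) = 4, gcd(42, 52) = 2, gcd(44, 52) = 4, gcd(46, 52) = 2, gcd(48, 52) = 4, gcd(50, 52) = 2.
All other a ∈ {1, ..., 51} have gcd(a, 52) = 1 and are units. So the nonzero zero-divisors are exactly the 27 values of a appearing in this scan.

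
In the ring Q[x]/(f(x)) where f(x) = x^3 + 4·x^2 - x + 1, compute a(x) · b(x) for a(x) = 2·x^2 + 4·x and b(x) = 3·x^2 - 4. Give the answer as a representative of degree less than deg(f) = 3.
First multiply in Q[x] without reducing: a · b = 6·x^4 + 12·x^3 - 8·x^2 - 16·x. Now divide by f(x) = x^3 + 4·x^2 - x + 1, eliminating the leading term at each step:
  leading term 6·x^4: subtract (6·x)·f(x) = 6·x^4 + 24·x^3 - 6·x^2 + 6·x, leaving -12·x^3 - 2·x^2 - 22·x
  leading term -12·x^3: subtract (-12)·f(x) = -12·x^3 - 48·x^2 + 12·x - 12, leaving 46·x^2 - 34·x + 12
The degree is now < 3, so this is the remainder. Hence a · b ≡ 46·x^2 - 34·x + 12 in Q[x]/(f).

Final answer: a · b ≡ 46·x^2 - 34·x + 12 (mod f(x))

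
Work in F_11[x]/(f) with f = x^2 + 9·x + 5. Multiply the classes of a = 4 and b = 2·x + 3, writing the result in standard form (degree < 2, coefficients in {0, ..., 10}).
Multiply as integer polynomials: a · b = 8·x + 12. Reducing coefficients mod 11: a · b ≡ 8·x + 1. This already has degree < 2, so no reduction by f is needed. Hence a · b ≡ 8·x + 1 in F_11[x]/(f).

Final answer: a · b ≡ 8·x + 1 (mod f(x))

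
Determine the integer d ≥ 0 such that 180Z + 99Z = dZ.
(180, 99) = (9); d = 9

In the PID Z, (a, b) is generated by gcd(a, b). Compute gcd(180, 99) with the extended Euclidean algorithm, tracking rows (r, s, t) with s·180 + t·99 = r:
  row A: (180, 1, 0)   [1·180 + 0·99 = 180]
  row B: (99, 0, 1)   [0·180 + 1·99 = 99]
  180 = 1·99 + 81   → row C = row A − 1·row B = (81, 1, −1)   [check: 1·180 − 1·99 = 81]
  99 = 1·81 + 18   → row D = row B − 1·row C = (18, −1, 2)   [check: −1·180 + 2·99 = 18]
  81 = 4·18 + 9   → row E = row C − 4·row D = (9, 5, −9)   [check: 5·180 − 9·99 = 9]
  18 = 2·9 + 0   → remainder 0, stop. gcd = 9 (last nonzero row E).
So gcd(180, 99) = 9, with Bézout identity 5·180 − 9·99 = 9. Containment (⊇): the Bézout identity exhibits 9 as an element of (180, 99), giving (9) ⊆ (180, 99). Containment (⊆): since 9 | 180 and 9 | 99 (180 = 9·20, 99 = 9·11), every Z-linear combination of 180 and 99 is divisible by 9, so (180, 99) ⊆ (9). Therefore (180, 99) = (9), d = 9.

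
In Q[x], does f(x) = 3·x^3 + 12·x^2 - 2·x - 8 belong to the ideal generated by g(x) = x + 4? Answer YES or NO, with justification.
In Q[x] the ideal (g) consists of all multiples of g, so f ∈ (g) iff g | f, i.e. iff the remainder of f on division by g is 0. Divide f by g (g is monic, so eliminate the leading term of the running remainder at each step):
  leading term 3·x^3: subtract (3·x^2)·g(x) = 3·x^3 + 12·x^2, leaving -2·x - 8
  leading term -2·x: subtract (-2)·g(x) = -2·x - 8, leaving 0
The remainder is 0, so f(x) = g(x) · h(x) with h(x) = 3·x^2 - 2. Hence g | f, i.e. f ∈ (g).

Final answer: YES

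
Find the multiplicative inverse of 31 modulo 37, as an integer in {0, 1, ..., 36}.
31^(−1) ≡ 6 (mod 37)

Apply the extended Euclidean algorithm to (37, 31), tracking rows (r, s, t) with s·37 + t·31 = r. Each division r_prev = q·r_cur + r_new produces the new row as (previous row) − q·(current row):
  row A: (37, 1, 0)   [1·37 + 0·31 = 37]
  row B: (31, 0, 1)   [0·37 + 1·31 = 31]
  37 = 1·31 + 6   → row C = row A − 1·row B = (6, 1, −1)   [check: 1·37 − 1·31 = 6]
  31 = 5·6 + 1   → row D = row B − 5·row C = (1, −5, 6)   [check: −5·37 + 6·31 = 1]
  6 = 6·1 + 0   → remainder 0, stop. gcd = 1 (last nonzero row D).
The gcd is 1, so 31 is invertible mod 37. The last nonzero row gives −5·37 + 6·31 = 1, so t = 6. So 31^(−1) ≡ 6 (mod 37). Verify: 31 · 6 = 186 ≡ 1 (mod 37). ✓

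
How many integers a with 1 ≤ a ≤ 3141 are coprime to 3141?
The number of a ∈ {1, ..., 3141} with gcd(a, 3141) = 1 is by definition Euler's totient φ(3141). φ is multiplicative, with φ(p^e) = p^e − p^(e−1). Factorise 3141 = 3^2 · 349. Then
  φ(3141) = (3^2 − 3^1) · (349 − 1) = 6 · 348 = 2088.
So there are 2088 such integers.

Final answer: 2088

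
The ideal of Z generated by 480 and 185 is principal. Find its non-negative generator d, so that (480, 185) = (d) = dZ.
In the PID Z, (a, b) is generated by gcd(a, b). Compute gcd(480, 185) with the extended Euclidean algorithm, tracking rows (r, s, t) with s·480 + t·185 = r:
  row A: (480, 1, 0)   [1·480 + 0·185 = 480]
  row B: (185, 0, 1)   [0·480 + 1·185 = 185]
  480 = 2·185 + 110   → row C = row A − 2·row B = (110, 1, −2)   [check: 1·480 − 2·185 = 110]
  185 = 1·110 + 75   → row D = row B − 1·row C = (75, −1, 3)   [check: −1·480 + 3·185 = 75]
  110 = 1·75 + 35   → row E = row C − 1·row D = (35, 2, −5)   [check: 2·480 − 5·185 = 35]
  75 = 2·35 + 5   → row F = row D − 2·row E = (5, −5, 13)   [check: −5·480 + 13·185 = 5]
  35 = 7·5 + 0   → remainder 0, stop. gcd = 5 (last nonzero row F).
So gcd(480, 185) = 5, with Bézout identity −5·480 + 13·185 = 5. Containment (⊇): the Bézout identity exhibits 5 as an element of (480, 185), giving (5) ⊆ (480, 185). Containment (⊆): since 5 | 480 and 5 | 185 (480 = 5·96, 185 = 5·37), every Z-linear combination of 480 and 185 is divisible by 5, so (480, 185) ⊆ (5). Therefore (480, 185) = (5), d = 5.

Final answer: (480, 185) = (5); d = 5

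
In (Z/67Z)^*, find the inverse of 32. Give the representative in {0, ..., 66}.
Apply the extended Euclidean algorithm to (67, 32), tracking rows (r, s, t) with s·67 + t·32 = r. Each division r_prev = q·r_cur + r_new produces the new row as (previous row) − q·(current row):
  row A: (67, 1, 0)   [1·67 + 0·32 = 67]
  row B: (32, 0, 1)   [0·67 + 1·32 = 32]
  67 = 2·32 + 3   → row C = row A − 2·row B = (3, 1, −2)   [check: 1·67 − 2·32 = 3]
  32 = 10·3 + 2   → row D = row B − 10·row C = (2, −10, 21)   [check: −10·67 + 21·32 = 2]
  3 = 1·2 + 1   → row E = row C − 1·row D = (1, 11, −23)   [check: 11·67 − 23·32 = 1]
  2 = 2·1 + 0   → remainder 0, stop. gcd = 1 (last nonzero row E).
The gcd is 1, so 32 is invertible mod 67. The last nonzero row gives 11·67 − 23·32 = 1, so t = −23. So 32^(−1) ≡ −23 ≡ 44 (mod 67). Verify: 32 · 44 = 1408 ≡ 1 (mod 67). ✓

Final answer: 32^(−1) ≡ 44 (mod 67)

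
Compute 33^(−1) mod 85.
33^(−1) ≡ 67 (mod 85)

Apply the extended Euclidean algorithm to (85, 33), tracking rows (r, s, t) with s·85 + t·33 = r. Each division r_prev = q·r_cur + r_new produces the new row as (previous row) − q·(current row):
  row A: (85, 1, 0)   [1·85 + 0·33 = 85]
  row B: (33, 0, 1)   [0·85 + 1·33 = 33]
  85 = 2·33 + 19   → row C = row A − 2·row B = (19, 1, −2)   [check: 1·85 − 2·33 = 19]
  33 = 1·19 + 14   → row D = row B − 1·row C = (14, −1, 3)   [check: −1·85 + 3·33 = 14]
  19 = 1·14 + 5   → row E = row C − 1·row D = (5, 2, −5)   [check: 2·85 − 5·33 = 5]
  14 = 2·5 + 4   → row F = row D − 2·row E = (4, −5, 13)   [check: −5·85 + 13·33 = 4]
  5 = 1·4 + 1   → row G = row E − 1·row F = (1, 7, −18)   [check: 7·85 − 18·33 = 1]
  4 = 4·1 + 0   → remainder 0, stop. gcd = 1 (last nonzero row G).
The gcd is 1, so 33 is invertible mod 85. The last nonzero row gives 7·85 − 18·33 = 1, so t = −18. So 33^(−1) ≡ −18 ≡ 67 (mod 85). Verify: 33 · 67 = 2211 ≡ 1 (mod 85). ✓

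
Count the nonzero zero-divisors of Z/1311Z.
Z/1311Z has 518 nonzero zero-divisors

In Z/1311Z each nonzero element is either a unit (gcd with 1311 is 1) or a zero-divisor (gcd > 1). The number of units is φ(1311): factorise 1311 = 3 · 19 · 23, so φ(1311) = (3 − 1) · (19 − 1) · (23 − 1) = 2 · 18 · 22 = 792. The nonzero elements number 1311 − 1 = 1310. Hence the nonzero zero-divisors number 1310 − 792 = 518.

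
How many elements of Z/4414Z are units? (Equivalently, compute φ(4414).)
An element a ∈ Z/4414Z is a unit iff gcd(a, 4414) = 1, so the number of units is φ(4414). φ is multiplicative, with φ(p^e) = p^e − p^(e−1). Factorise 4414 = 2 · 2207. Then
  φ(4414) = (2 − 1) · (2207 − 1) = 1 · 2206 = 2206.

Final answer: Z/4414Z has φ(4414) = 2206 units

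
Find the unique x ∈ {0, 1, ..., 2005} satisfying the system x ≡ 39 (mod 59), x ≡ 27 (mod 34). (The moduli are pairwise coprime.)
x ≡ 1455 (mod 2006); the representative in [0, 2006) is 1455

The moduli 59, 34 are pairwise coprime, so by the CRT there is a unique solution mod 59·34 = 2006.
Solve by successive substitution. Start with x ≡ 39 (mod 59).
  Combine with x ≡ 27 (mod 34): write x = 39 + 59·t and require 39 + 59·t ≡ 27 (mod 34), i.e. 59·t ≡ 27 − 39 ≡ 22 (mod 34). Since 59^(−1) ≡ 15 (mod 34) (59 ≡ 25 (mod 34)), t ≡ 15·22 ≡ 24 (mod 34). So x ≡ 39 + 59·24 = 1455 (mod 2006).
Unique solution in [0, 2006): x = 1455.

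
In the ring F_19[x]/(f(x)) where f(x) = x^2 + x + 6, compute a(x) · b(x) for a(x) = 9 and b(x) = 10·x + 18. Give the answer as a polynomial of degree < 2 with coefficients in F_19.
a · b ≡ 14·x + 10 (mod f(x))

Multiply as integer polynomials: a · b = 90·x + 162. Reducing coefficients mod 19: a · b ≡ 14·x + 10. This already has degree < 2, so no reduction by f is needed. Hence a · b ≡ 14·x + 10 in F_19[x]/(f).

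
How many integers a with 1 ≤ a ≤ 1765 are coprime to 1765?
1408

The number of a ∈ {1, ..., 1765} with gcd(a, 1765) = 1 is by definition Euler's totient φ(1765). φ is multiplicative, with φ(p^e) = p^e − p^(e−1). Factorise 1765 = 5 · 353. Then
  φ(1765) = (5 − 1) · (353 − 1) = 4 · 352 = 1408.
So there are 1408 such integers.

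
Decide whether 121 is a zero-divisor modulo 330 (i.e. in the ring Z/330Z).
gcd(121, 330) = 11 > 1, so 121 is not a unit in Z/330Z. In Z/nZ every nonzero non-unit is a zero-divisor: explicitly, take b = 330/gcd = 30 ≠ 0 (mod 330); then 121·30 = 3630 = 11·330, i.e. 121·30 ≡ 0 (mod 330). So 121 is a zero-divisor.

Final answer: YES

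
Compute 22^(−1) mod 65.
Apply the extended Euclidean algorithm to (65, 22), tracking rows (r, s, t) with s·65 + t·22 = r. Each division r_prev = q·r_cur + r_new produces the new row as (previous row) − q·(current row):
  row A: (65, 1, 0)   [1·65 + 0·22 = 65]
  row B: (22, 0, 1)   [0·65 + 1·22 = 22]
  65 = 2·22 + 21   → row C = row A − 2·row B = (21, 1, −2)   [check: 1·65 − 2·22 = 21]
  22 = 1·21 + 1   → row D = row B − 1·row C = (1, −1, 3)   [check: −1·65 + 3·22 = 1]
  21 = 21·1 + 0   → remainder 0, stop. gcd = 1 (last nonzero row D).
The gcd is 1, so 22 is invertible mod 65. The last nonzero row gives −1·65 + 3·22 = 1, so t = 3. So 22^(−1) ≡ 3 (mod 65). Verify: 22 · 3 = 66 ≡ 1 (mod 65). ✓

Final answer: 22^(−1) ≡ 3 (mod 65)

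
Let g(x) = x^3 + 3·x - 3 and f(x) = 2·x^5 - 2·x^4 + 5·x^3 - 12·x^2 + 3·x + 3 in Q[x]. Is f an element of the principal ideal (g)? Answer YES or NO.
In Q[x] the ideal (g) consists of all multiples of g, so f ∈ (g) iff g | f, i.e. iff the remainder of f on division by g is 0. Divide f by g (g is monic, so eliminate the leading term of the running remainder at each step):
  leading term 2·x^5: subtract (2·x^2)·g(x) = 2·x^5 + 6·x^3 - 6·x^2, leaving -2·x^4 - x^3 - 6·x^2 + 3·x + 3
  leading term -2·x^4: subtract (-2·x)·g(x) = -2·x^4 - 6·x^2 + 6·x, leaving -x^3 - 3·x + 3
  leading term -x^3: subtract (-1)·g(x) = -x^3 - 3·x + 3, leaving 0
The remainder is 0, so f(x) = g(x) · h(x) with h(x) = 2·x^2 - 2·x - 1. Hence g | f, i.e. f ∈ (g).

Final answer: YES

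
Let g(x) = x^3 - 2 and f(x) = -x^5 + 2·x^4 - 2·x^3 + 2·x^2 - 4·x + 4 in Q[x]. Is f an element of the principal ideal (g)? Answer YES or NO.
YES

In Q[x] the ideal (g) consists of all multiples of g, so f ∈ (g) iff g | f, i.e. iff the remainder of f on division by g is 0. Divide f by g (g is monic, so eliminate the leading term of the running remainder at each step):
  leading term -x^5: subtract (-x^2)·g(x) = -x^5 + 2·x^2, leaving 2·x^4 - 2·x^3 - 4·x + 4
  leading term 2·x^4: subtract (2·x)·g(x) = 2·x^4 - 4·x, leaving 4 - 2·x^3
  leading term -2·x^3: subtract (-2)·g(x) = 4 - 2·x^3, leaving 0
The remainder is 0, so f(x) = g(x) · h(x) with h(x) = -x^2 + 2·x - 2. Hence g | f, i.e. f ∈ (g).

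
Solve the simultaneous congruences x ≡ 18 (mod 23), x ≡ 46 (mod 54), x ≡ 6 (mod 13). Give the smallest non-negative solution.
The moduli 23, 54, 13 are pairwise coprime, so by the CRT there is a unique solution mod 23·54·13 = 16146.
Solve by successive substitution. Start with x ≡ 18 (mod 23).
  Combine with x ≡ 46 (mod 54): write x = 18 + 23·t and require 18 + 23·t ≡ 46 (mod 54), i.e. 23·t ≡ 46 − 18 ≡ 28 (mod 54). Since 23^(−1) ≡ 47 (mod 54), t ≡ 47·28 ≡ 20 (mod 54). So x ≡ 18 + 23·20 = 478 (mod 1242).
  Combine with x ≡ 6 (mod 13): write x = 478 + 1242·t and require 478 + 1242·t ≡ 6 (mod 13), i.e. 1242·t ≡ 6 − 478 ≡ 9 (mod 13). Since 1242^(−1) ≡ 2 (mod 13) (1242 ≡ 7 (mod 13)), t ≡ 2·9 ≡ 5 (mod 13). So x ≡ 478 + 1242·5 = 6688 (mod 16146).
Unique solution in [0, 16146): x = 6688.

Final answer: x ≡ 6688 (mod 16146); the representative in [0, 16146) is 6688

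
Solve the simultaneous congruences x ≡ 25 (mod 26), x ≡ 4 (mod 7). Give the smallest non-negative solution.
x ≡ 25 (mod 182); the representative in [0, 182) is 25

The moduli 26, 7 are pairwise coprime, so by the CRT there is a unique solution mod 26·7 = 182.
Solve by successive substitution. Start with x ≡ 25 (mod 26).
  Combine with x ≡ 4 (mod 7): write x = 25 + 26·t and require 25 + 26·t ≡ 4 (mod 7), i.e. 26·t ≡ 4 − 25 ≡ 0 (mod 7). Since 26^(−1) ≡ 3 (mod 7) (26 ≡ 5 (mod 7)), t ≡ 3·0 ≡ 0 (mod 7). So x ≡ 25 + 26·0 = 25 (mod 182).
Unique solution in [0, 182): x = 25.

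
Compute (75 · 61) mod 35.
25

Reduce the factors first: 75 ≡ 5, 61 ≡ 26 (mod 35), so 75 · 61 ≡ 5 · 26 (mod 35). 5 · 26 = 130. Dividing by 35: 130 = 3·35 + 25. So (75 · 61) mod 35 = 25.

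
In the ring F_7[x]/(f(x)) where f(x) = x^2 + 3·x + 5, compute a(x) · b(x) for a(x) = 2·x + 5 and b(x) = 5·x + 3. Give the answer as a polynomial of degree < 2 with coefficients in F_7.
a · b ≡ x (mod f(x))

Multiply as integer polynomials: a · b = 10·x^2 + 31·x + 15. Reducing coefficients mod 7: a · b ≡ 3·x^2 + 3·x + 1. Now divide by f(x) = x^2 + 3·x + 5 in F_7[x], eliminating the leading term at each step:
  leading term 3·x^2: subtract (3)·f(x) = 3·x^2 + 2·x + 1, leaving x (coefficients mod 7)
The degree is now < 2, so this is the remainder. Hence a · b ≡ x in F_7[x]/(f).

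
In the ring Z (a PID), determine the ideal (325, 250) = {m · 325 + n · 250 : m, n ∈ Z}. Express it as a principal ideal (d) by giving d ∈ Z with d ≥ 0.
(325, 250) = (25); d = 25

In the PID Z, (a, b) is generated by gcd(a, b). Compute gcd(325, 250) with the extended Euclidean algorithm, tracking rows (r, s, t) with s·325 + t·250 = r:
  row A: (325, 1, 0)   [1·325 + 0·250 = 325]
  row B: (250, 0, 1)   [0·325 + 1·250 = 250]
  325 = 1·250 + 75   → row C = row A − 1·row B = (75, 1, −1)   [check: 1·325 − 1·250 = 75]
  250 = 3·75 + 25   → row D = row B − 3·row C = (25, −3, 4)   [check: −3·325 + 4·250 = 25]
  75 = 3·25 + 0   → remainder 0, stop. gcd = 25 (last nonzero row D).
So gcd(325, 250) = 25, with Bézout identity −3·325 + 4·250 = 25. Containment (⊇): the Bézout identity exhibits 25 as an element of (325, 250), giving (25) ⊆ (325, 250). Containment (⊆): since 25 | 325 and 25 | 250 (325 = 25·13, 250 = 25·10), every Z-linear combination of 325 and 250 is divisible by 25, so (325, 250) ⊆ (25). Therefore (325, 250) = (25), d = 25.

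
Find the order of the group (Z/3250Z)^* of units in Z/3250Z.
(Z/3250Z)^* consists of the classes a with gcd(a, 3250) = 1, so its order is φ(3250). φ is multiplicative, with φ(p^e) = p^e − p^(e−1). Factorise 3250 = 2 · 5^3 · 13. Then
  φ(3250) = (2 − 1) · (5^3 − 5^2) · (13 − 1) = 1 · 100 · 12 = 1200.
Thus |(Z/3250Z)^*| = 1200.

Final answer: |(Z/3250Z)^*| = 1200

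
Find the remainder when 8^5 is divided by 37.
Use repeated squaring. Binary(5) = 101. Walk through the bits of the exponent 5 left-to-right: at each bit after the leading one, square the running value, then multiply by 8 if the bit is 1 (always reducing mod 37):
  bit 1 = 1 (leading): start with 8.
  bit 2 = 0: square 8^2 = 64 ≡ 27 (mod 37).
  bit 3 = 1: square 27^2 = 729 ≡ 26; bit is 1, so multiply 26·8 = 208 ≡ 23 (mod 37).
Final value: 8^5 ≡ 23 (mod 37).

Final answer: 23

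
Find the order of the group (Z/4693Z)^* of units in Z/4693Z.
|(Z/4693Z)^*| = 4104

(Z/4693Z)^* consists of the classes a with gcd(a, 4693) = 1, so its order is φ(4693). φ is multiplicative, with φ(p^e) = p^e − p^(e−1). Factorise 4693 = 13 · 19^2. Then
  φ(4693) = (13 − 1) · (19^2 − 19^1) = 12 · 342 = 4104.
Thus |(Z/4693Z)^*| = 4104.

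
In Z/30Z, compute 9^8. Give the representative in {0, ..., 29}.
Use repeated squaring. Binary(8) = 1000. Walk through the bits of the exponent 8 left-to-right: at each bit after the leading one, square the running value, then multiply by 9 if the bit is 1 (always reducing mod 30):
  bit 1 = 1 (leading): start with 9.
  bit 2 = 0: square 9^2 = 81 ≡ 21 (mod 30).
  bit 3 = 0: square 21^2 = 441 ≡ 21 (mod 30).
  bit 4 = 0: square 21^2 = 441 ≡ 21 (mod 30).
Final value: 9^8 ≡ 21 (mod 30).

Final answer: 21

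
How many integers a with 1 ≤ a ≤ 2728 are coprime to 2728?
The number of a ∈ {1, ..., 2728} with gcd(a, 2728) = 1 is by definition Euler's totient φ(2728). φ is multiplicative, with φ(p^e) = p^e − p^(e−1). Factorise 2728 = 2^3 · 11 · 31. Then
  φ(2728) = (2^3 − 2^2) · (11 − 1) · (31 − 1) = 4 · 10 · 30 = 1200.
So there are 1200 such integers.

Final answer: 1200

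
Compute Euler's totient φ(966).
φ is multiplicative, with φ(p^e) = p^e − p^(e−1). Factorise 966 = 2 · 3 · 7 · 23. Then
  φ(966) = (2 − 1) · (3 − 1) · (7 − 1) · (23 − 1) = 1 · 2 · 6 · 22 = 264.

Final answer: φ(966) = 264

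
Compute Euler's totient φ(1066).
φ is multiplicative, with φ(p^e) = p^e − p^(e−1). Factorise 1066 = 2 · 13 · 41. Then
  φ(1066) = (2 − 1) · (13 − 1) · (41 − 1) = 1 · 12 · 40 = 480.

Final answer: φ(1066) = 480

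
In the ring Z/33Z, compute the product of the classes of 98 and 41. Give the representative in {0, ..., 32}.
25

Reduce the factors first: 98 ≡ 32, 41 ≡ 8 (mod 33), so 98 · 41 ≡ 32 · 8 (mod 33). 32 · 8 = 256. Dividing by 33: 256 = 7·33 + 25. So (98 · 41) mod 33 = 25.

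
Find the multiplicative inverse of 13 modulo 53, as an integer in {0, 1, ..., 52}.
Apply the extended Euclidean algorithm to (53, 13), tracking rows (r, s, t) with s·53 + t·13 = r. Each division r_prev = q·r_cur + r_new produces the new row as (previous row) − q·(current row):
  row A: (53, 1, 0)   [1·53 + 0·13 = 53]
  row B: (13, 0, 1)   [0·53 + 1·13 = 13]
  53 = 4·13 + 1   → row C = row A − 4·row B = (1, 1, −4)   [check: 1·53 − 4·13 = 1]
  13 = 13·1 + 0   → remainder 0, stop. gcd = 1 (last nonzero row C).
The gcd is 1, so 13 is invertible mod 53. The last nonzero row gives 1·53 − 4·13 = 1, so t = −4. So 13^(−1) ≡ −4 ≡ 49 (mod 53). Verify: 13 · 49 = 637 ≡ 1 (mod 53). ✓

Final answer: 13^(−1) ≡ 49 (mod 53)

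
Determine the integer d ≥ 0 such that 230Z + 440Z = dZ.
In the PID Z, (a, b) is generated by gcd(a, b). Compute gcd(440, 230) with the extended Euclidean algorithm, tracking rows (r, s, t) with s·440 + t·230 = r:
  row A: (440, 1, 0)   [1·440 + 0·230 = 440]
  row B: (230, 0, 1)   [0·440 + 1·230 = 230]
  440 = 1·230 + 210   → row C = row A − 1·row B = (210, 1, −1)   [check: 1·440 − 1·230 = 210]
  230 = 1·210 + 20   → row D = row B − 1·row C = (20, −1, 2)   [check: −1·440 + 2·230 = 20]
  210 = 10·20 + 10   → row E = row C − 10·row D = (10, 11, −21)   [check: 11·440 − 21·230 = 10]
  20 = 2·10 + 0   → remainder 0, stop. gcd = 10 (last nonzero row E).
So gcd(230, 440) = 10, with Bézout identity 11·440 − 21·230 = 10. Containment (⊇): the Bézout identity exhibits 10 as an element of (230, 440), giving (10) ⊆ (230, 440). Containment (⊆): since 10 | 230 and 10 | 440 (230 = 10·23, 440 = 10·44), every Z-linear combination of 230 and 440 is divisible by 10, so (230, 440) ⊆ (10). Therefore (230, 440) = (10), d = 10.

Final answer: (230, 440) = (10); d = 10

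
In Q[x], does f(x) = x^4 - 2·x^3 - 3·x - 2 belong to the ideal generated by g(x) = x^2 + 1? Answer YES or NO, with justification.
NO

In Q[x] the ideal (g) consists of all multiples of g, so f ∈ (g) iff g | f, i.e. iff the remainder of f on division by g is 0. Divide f by g (g is monic, so eliminate the leading term of the running remainder at each step):
  leading term x^4: subtract (x^2)·g(x) = x^4 + x^2, leaving -2·x^3 - x^2 - 3·x - 2
  leading term -2·x^3: subtract (-2·x)·g(x) = -2·x^3 - 2·x, leaving -x^2 - x - 2
  leading term -x^2: subtract (-1)·g(x) = -x^2 - 1, leaving -x - 1
The remainder r(x) = -x - 1 ≠ 0 (and deg r < deg g), so g ∤ f, i.e. f ∉ (g).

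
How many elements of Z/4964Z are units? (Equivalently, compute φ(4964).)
Z/4964Z has φ(4964) = 2304 units

An element a ∈ Z/4964Z is a unit iff gcd(a, 4964) = 1, so the number of units is φ(4964). φ is multiplicative, with φ(p^e) = p^e − p^(e−1). Factorise 4964 = 2^2 · 17 · 73. Then
  φ(4964) = (2^2 − 2^1) · (17 − 1) · (73 − 1) = 2 · 16 · 72 = 2304.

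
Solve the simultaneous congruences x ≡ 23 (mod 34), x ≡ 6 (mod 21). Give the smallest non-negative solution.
The moduli 34, 21 are pairwise coprime, so by the CRT there is a unique solution mod 34·21 = 714.
Solve by successive substitution. Start with x ≡ 23 (mod 34).
  Combine with x ≡ 6 (mod 21): write x = 23 + 34·t and require 23 + 34·t ≡ 6 (mod 21), i.e. 34·t ≡ 6 − 23 ≡ 4 (mod 21). Since 34^(−1) ≡ 13 (mod 21) (34 ≡ 13 (mod 21)), t ≡ 13·4 ≡ 10 (mod 21). So x ≡ 23 + 34·10 = 363 (mod 714).
Unique solution in [0, 714): x = 363.

Final answer: x ≡ 363 (mod 714); the representative in [0, 714) is 363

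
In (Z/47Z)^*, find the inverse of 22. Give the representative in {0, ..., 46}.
Apply the extended Euclidean algorithm to (47, 22), tracking rows (r, s, t) with s·47 + t·22 = r. Each division r_prev = q·r_cur + r_new produces the new row as (previous row) − q·(current row):
  row A: (47, 1, 0)   [1·47 + 0·22 = 47]
  row B: (22, 0, 1)   [0·47 + 1·22 = 22]
  47 = 2·22 + 3   → row C = row A − 2·row B = (3, 1, −2)   [check: 1·47 − 2·22 = 3]
  22 = 7·3 + 1   → row D = row B − 7·row C = (1, −7, 15)   [check: −7·47 + 15·22 = 1]
  3 = 3·1 + 0   → remainder 0, stop. gcd = 1 (last nonzero row D).
The gcd is 1, so 22 is invertible mod 47. The last nonzero row gives −7·47 + 15·22 = 1, so t = 15. So 22^(−1) ≡ 15 (mod 47). Verify: 22 · 15 = 330 ≡ 1 (mod 47). ✓

Final answer: 22^(−1) ≡ 15 (mod 47)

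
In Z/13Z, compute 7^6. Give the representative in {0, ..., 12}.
Use repeated squaring. Binary(6) = 110. Walk through the bits of the exponent 6 left-to-right: at each bit after the leading one, square the running value, then multiply by 7 if the bit is 1 (always reducing mod 13):
  bit 1 = 1 (leading): start with 7.
  bit 2 = 1: square 7^2 = 49 ≡ 10; bit is 1, so multiply 10·7 = 70 ≡ 5 (mod 13).
  bit 3 = 0: square 5^2 = 25 ≡ 12 (mod 13).
Final value: 7^6 ≡ 12 (mod 13).

Final answer: 12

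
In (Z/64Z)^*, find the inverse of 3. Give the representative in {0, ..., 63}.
Apply the extended Euclidean algorithm to (64, 3), tracking rows (r, s, t) with s·64 + t·3 = r. Each division r_prev = q·r_cur + r_new produces the new row as (previous row) − q·(current row):
  row A: (64, 1, 0)   [1·64 + 0·3 = 64]
  row B: (3, 0, 1)   [0·64 + 1·3 = 3]
  64 = 21·3 + 1   → row C = row A − 21·row B = (1, 1, −21)   [check: 1·64 − 21·3 = 1]
  3 = 3·1 + 0   → remainder 0, stop. gcd = 1 (last nonzero row C).
The gcd is 1, so 3 is invertible mod 64. The last nonzero row gives 1·64 − 21·3 = 1, so t = −21. So 3^(−1) ≡ −21 ≡ 43 (mod 64). Verify: 3 · 43 = 129 ≡ 1 (mod 64). ✓

Final answer: 3^(−1) ≡ 43 (mod 64)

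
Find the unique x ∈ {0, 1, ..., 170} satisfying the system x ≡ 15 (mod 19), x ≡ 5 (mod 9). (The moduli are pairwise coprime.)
The moduli 19, 9 are pairwise coprime, so by the CRT there is a unique solution mod 19·9 = 171.
Solve by successive substitution. Start with x ≡ 15 (mod 19).
  Combine with x ≡ 5 (mod 9): write x = 15 + 19·t and require 15 + 19·t ≡ 5 (mod 9), i.e. 19·t ≡ 5 − 15 ≡ 8 (mod 9). Since 19^(−1) ≡ 1 (mod 9) (19 ≡ 1 (mod 9)), t ≡ 1·8 ≡ 8 (mod 9). So x ≡ 15 + 19·8 = 167 (mod 171).
Unique solution in [0, 171): x = 167.

Final answer: x ≡ 167 (mod 171); the representative in [0, 171) is 167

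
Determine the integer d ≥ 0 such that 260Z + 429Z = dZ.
(260, 429) = (13); d = 13

In the PID Z, (a, b) is generated by gcd(a, b). Compute gcd(429, 260) with the extended Euclidean algorithm, tracking rows (r, s, t) with s·429 + t·260 = r:
  row A: (429, 1, 0)   [1·429 + 0·260 = 429]
  row B: (260, 0, 1)   [0·429 + 1·260 = 260]
  429 = 1·260 + 169   → row C = row A − 1·row B = (169, 1, −1)   [check: 1·429 − 1·260 = 169]
  260 = 1·169 + 91   → row D = row B − 1·row C = (91, −1, 2)   [check: −1·429 + 2·260 = 91]
  169 = 1·91 + 78   → row E = row C − 1·row D = (78, 2, −3)   [check: 2·429 − 3·260 = 78]
  91 = 1·78 + 13   → row F = row D − 1·row E = (13, −3, 5)   [check: −3·429 + 5·260 = 13]
  78 = 6·13 + 0   → remainder 0, stop. gcd = 13 (last nonzero row F).
So gcd(260, 429) = 13, with Bézout identity −3·429 + 5·260 = 13. Containment (⊇): the Bézout identity exhibits 13 as an element of (260, 429), giving (13) ⊆ (260, 429). Containment (⊆): since 13 | 260 and 13 | 429 (260 = 13·20, 429 = 13·33), every Z-linear combination of 260 and 429 is divisible by 13, so (260, 429) ⊆ (13). Therefore (260, 429) = (13), d = 13.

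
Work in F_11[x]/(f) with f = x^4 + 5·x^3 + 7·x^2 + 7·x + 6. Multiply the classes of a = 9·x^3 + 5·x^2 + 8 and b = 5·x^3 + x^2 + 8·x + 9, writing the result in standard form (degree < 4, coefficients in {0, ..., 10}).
a · b ≡ 7·x^3 + 6·x^2 + 8·x + 5 (mod f(x))

Multiply as integer polynomials: a · b = 45·x^6 + 34·x^5 + 77·x^4 + 161·x^3 + 53·x^2 + 64·x + 72. Reducing coefficients mod 11: a · b ≡ x^6 + x^5 + 7·x^3 + 9·x^2 + 9·x + 6. Now divide by f(x) = x^4 + 5·x^3 + 7·x^2 + 7·x + 6 in F_11[x], eliminating the leading term at each step:
  leading term x^6: subtract (x^2)·f(x) = x^6 + 5·x^5 + 7·x^4 + 7·x^3 + 6·x^2, leaving 7·x^5 + 4·x^4 + 3·x^2 + 9·x + 6 (coefficients mod 11)
  leading term 7·x^5: subtract (7·x)·f(x) = 7·x^5 + 2·x^4 + 5·x^3 + 5·x^2 + 9·x, leaving 2·x^4 + 6·x^3 + 9·x^2 + 6 (coefficients mod 11)
  leading term 2·x^4: subtract (2)·f(x) = 2·x^4 + 10·x^3 + 3·x^2 + 3·x + 1, leaving 7·x^3 + 6·x^2 + 8·x + 5 (coefficients mod 11)
The degree is now < 4, so this is the remainder. Hence a · b ≡ 7·x^3 + 6·x^2 + 8·x + 5 in F_11[x]/(f).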